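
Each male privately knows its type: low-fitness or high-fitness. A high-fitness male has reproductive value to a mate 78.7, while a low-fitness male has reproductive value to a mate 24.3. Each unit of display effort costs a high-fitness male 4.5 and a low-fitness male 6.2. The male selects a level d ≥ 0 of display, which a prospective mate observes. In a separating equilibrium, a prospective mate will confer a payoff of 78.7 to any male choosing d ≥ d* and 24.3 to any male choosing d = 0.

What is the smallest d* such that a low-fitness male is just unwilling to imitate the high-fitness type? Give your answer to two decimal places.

A low-fitness male choosing d = 0 receives 24.3.
Imitating at d* instead would pay 78.7 at cost 6.2·d*, netting 78.7 − 6.2·d*.
Indifference: 24.3 = 78.7 − 6.2·d*, so d* = (78.7 − 24.3) / 6.2 ≈ 8.77.
This is the low-fitness type's binding incentive-compatibility constraint; any d ≥ 8.77 sustains separation on that side.

8.77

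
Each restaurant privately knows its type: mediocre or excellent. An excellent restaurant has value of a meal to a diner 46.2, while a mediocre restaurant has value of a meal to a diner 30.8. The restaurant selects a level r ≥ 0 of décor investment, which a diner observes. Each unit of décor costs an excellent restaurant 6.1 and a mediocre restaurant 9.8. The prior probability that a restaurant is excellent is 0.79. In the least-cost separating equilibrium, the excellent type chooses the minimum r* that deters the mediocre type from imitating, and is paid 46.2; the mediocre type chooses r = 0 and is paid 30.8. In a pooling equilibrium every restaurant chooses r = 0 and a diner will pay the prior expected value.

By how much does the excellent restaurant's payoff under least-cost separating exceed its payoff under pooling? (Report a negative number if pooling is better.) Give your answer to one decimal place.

Least-cost separating signal: r* solves 30.8 = 46.2 − 9.8·r*, so r* = (46.2 − 30.8)/9.8 ≈ 1.5714.
Excellent type's separating payoff: 46.2 − 6.1 × r* = 46.2 − 6.1 × (46.2 − 30.8)/9.8 = 46.2 − 93.94/9.8 ≈ 36.614.
Pooling payoff: 0.79 × 46.2 + 0.21 × 30.8 = 42.966.
Difference: 36.614 − 42.966 = -6.352, i.e. -6.4 to one decimal place.
The excellent type would prefer the pooling outcome.

-6.4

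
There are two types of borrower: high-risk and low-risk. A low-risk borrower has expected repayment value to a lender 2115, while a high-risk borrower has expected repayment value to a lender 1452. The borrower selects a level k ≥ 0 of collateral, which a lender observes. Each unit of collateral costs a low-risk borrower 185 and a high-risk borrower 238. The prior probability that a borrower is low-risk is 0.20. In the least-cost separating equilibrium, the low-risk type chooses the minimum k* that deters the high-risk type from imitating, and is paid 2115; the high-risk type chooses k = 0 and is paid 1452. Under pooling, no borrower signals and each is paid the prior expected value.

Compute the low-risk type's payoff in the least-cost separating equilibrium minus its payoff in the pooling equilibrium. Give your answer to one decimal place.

15.0

Least-cost separating signal: k* solves 1452 = 2115 − 238·k*, so k* = (2115 − 1452)/238 ≈ 2.7857.
Low-risk type's separating payoff: 2115 − 185 × k* = 2115 − 185 × (2115 − 1452)/238 = 2115 − 122655/238 ≈ 1599.643.
Pooling payoff: 0.20 × 2115 + 0.80 × 1452 = 1584.6.
Difference: 1599.643 − 1584.6 = 15.043, i.e. 15.0 to one decimal place.
The low-risk type prefers to separate.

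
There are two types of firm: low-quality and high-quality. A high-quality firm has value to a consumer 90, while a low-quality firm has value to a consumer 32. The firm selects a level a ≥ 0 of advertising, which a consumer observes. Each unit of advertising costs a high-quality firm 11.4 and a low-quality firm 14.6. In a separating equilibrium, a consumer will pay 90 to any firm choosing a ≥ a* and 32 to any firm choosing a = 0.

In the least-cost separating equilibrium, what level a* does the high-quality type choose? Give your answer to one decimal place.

A low-quality firm choosing a = 0 receives 32.
Imitating at a* instead would pay 90 at cost 14.6·a*, netting 90 − 14.6·a*.
Indifference: 32 = 90 − 14.6·a*, so a* = (90 − 32) / 14.6 ≈ 4.0.
This is the low-quality type's binding incentive-compatibility constraint; any a ≥ 4.0 sustains separation on that side.

4.0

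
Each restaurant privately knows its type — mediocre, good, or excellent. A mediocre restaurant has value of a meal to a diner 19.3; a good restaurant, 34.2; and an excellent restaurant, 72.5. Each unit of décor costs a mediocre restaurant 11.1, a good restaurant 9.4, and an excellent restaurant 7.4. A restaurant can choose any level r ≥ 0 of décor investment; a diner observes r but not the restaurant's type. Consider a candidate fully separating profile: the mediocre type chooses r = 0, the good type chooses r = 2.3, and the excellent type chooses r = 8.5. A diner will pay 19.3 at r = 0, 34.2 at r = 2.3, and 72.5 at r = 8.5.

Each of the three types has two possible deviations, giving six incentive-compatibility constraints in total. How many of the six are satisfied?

Good (own payoff 34.2 − 9.4×2.3 = 12.58): to r=0 gives 19.3 → profitable ✗; to r=8.5 gives 72.5 − 9.4×8.5 = -7.4 → no gain ✓.
Excellent (own payoff 72.5 − 7.4×8.5 = 9.6): to r=0 gives 19.3 → profitable ✗; to r=2.3 gives 34.2 − 7.4×2.3 = 17.18 → profitable ✗.
Mediocre (own payoff 19.3): to r=2.3 gives 34.2 − 11.1×2.3 = 8.67 → no gain ✓; to r=8.5 gives 72.5 − 11.1×8.5 = -21.85 → no gain ✓.
3 of the 6 constraints hold; not an equilibrium.

3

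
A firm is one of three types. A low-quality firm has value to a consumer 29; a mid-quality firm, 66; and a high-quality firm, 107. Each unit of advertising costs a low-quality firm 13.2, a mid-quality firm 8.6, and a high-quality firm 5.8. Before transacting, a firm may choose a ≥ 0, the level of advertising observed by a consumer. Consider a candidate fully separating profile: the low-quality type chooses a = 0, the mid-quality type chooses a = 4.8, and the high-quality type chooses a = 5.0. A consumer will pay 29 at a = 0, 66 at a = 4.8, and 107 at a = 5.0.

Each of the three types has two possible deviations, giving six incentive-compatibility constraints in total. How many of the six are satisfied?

3

High-quality (own payoff 107 − 5.8×5.0 = 78): to a=0 gives 29 → no gain ✓; to a=4.8 gives 66 − 5.8×4.8 = 38.16 → no gain ✓.
Low-quality (own payoff 29): to a=4.8 gives 66 − 13.2×4.8 = 2.64 → no gain ✓; to a=5.0 gives 107 − 13.2×5.0 = 41 → profitable ✗.
Mid-quality (own payoff 66 − 8.6×4.8 = 24.72): to a=0 gives 29 → profitable ✗; to a=5.0 gives 107 − 8.6×5.0 = 64 → profitable ✗.
3 of the 6 constraints hold; not an equilibrium.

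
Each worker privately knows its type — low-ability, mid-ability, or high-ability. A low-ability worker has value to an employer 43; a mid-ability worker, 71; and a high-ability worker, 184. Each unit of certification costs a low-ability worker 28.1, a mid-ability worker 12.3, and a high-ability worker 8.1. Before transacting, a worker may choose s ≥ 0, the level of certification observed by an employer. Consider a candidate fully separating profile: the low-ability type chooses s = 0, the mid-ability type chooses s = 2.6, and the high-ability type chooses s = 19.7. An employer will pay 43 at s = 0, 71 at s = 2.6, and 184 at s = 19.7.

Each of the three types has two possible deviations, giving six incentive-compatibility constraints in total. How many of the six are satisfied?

Low-ability (own payoff 43): to s=2.6 gives 71 − 28.1×2.6 = -2.06 → no gain ✓; to s=19.7 gives 184 − 28.1×19.7 = -369.57 → no gain ✓.
Mid-ability (own payoff 71 − 12.3×2.6 = 39.02): to s=0 gives 43 → profitable ✗; to s=19.7 gives 184 − 12.3×19.7 = -58.31 → no gain ✓.
High-ability (own payoff 184 − 8.1×19.7 = 24.43): to s=0 gives 43 → profitable ✗; to s=2.6 gives 71 − 8.1×2.6 = 49.94 → profitable ✗.
3 of the 6 constraints hold; not an equilibrium.

3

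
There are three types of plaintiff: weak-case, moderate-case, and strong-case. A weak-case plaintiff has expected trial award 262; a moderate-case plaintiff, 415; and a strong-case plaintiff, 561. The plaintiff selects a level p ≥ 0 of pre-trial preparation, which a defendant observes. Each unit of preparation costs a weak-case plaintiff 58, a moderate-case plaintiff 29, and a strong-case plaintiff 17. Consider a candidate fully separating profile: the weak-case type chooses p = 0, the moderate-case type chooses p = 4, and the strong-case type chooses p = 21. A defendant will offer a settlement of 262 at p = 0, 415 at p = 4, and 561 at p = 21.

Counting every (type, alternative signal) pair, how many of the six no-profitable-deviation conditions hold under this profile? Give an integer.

4

Strong-case (own payoff 561 − 17×21 = 204): to p=0 gives 262 → profitable ✗; to p=4 gives 415 − 17×4 = 347 → profitable ✗.
Weak-case (own payoff 262): to p=4 gives 415 − 58×4 = 183 → no gain ✓; to p=21 gives 561 − 58×21 = -657 → no gain ✓.
Moderate-case (own payoff 415 − 29×4 = 299): to p=0 gives 262 → no gain ✓; to p=21 gives 561 − 29×21 = -48 → no gain ✓.
4 of the 6 constraints hold; not an equilibrium.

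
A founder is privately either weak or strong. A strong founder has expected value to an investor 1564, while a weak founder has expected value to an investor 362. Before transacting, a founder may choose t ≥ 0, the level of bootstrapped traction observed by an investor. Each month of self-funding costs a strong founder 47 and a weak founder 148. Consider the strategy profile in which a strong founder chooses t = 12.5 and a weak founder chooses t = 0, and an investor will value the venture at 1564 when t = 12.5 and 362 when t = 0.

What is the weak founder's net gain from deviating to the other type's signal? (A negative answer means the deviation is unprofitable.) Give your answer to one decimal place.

Playing t = 0 the weak founder receives 362.
Deviating to t = 12.5 brings payment 1564 at cost 148 × 12.5 = 1850, netting -286.
Gain from deviating: -286 − 362 = -648.0.
The gain is negative, so the weak type's incentive-compatibility constraint is satisfied.

-648.0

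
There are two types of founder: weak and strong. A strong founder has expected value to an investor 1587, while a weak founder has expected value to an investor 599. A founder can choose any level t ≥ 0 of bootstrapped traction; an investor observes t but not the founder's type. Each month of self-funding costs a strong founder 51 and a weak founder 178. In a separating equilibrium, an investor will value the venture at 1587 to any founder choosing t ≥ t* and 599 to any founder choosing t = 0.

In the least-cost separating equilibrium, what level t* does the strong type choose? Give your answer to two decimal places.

5.55

A weak founder choosing t = 0 receives 599.
Imitating at t* instead would pay 1587 at cost 178·t*, netting 1587 − 178·t*.
Indifference: 599 = 1587 − 178·t*, so t* = (1587 − 599) / 178 ≈ 5.55.
At t* the weak type's incentive constraint just binds; the strong type strictly prefers t* since its per-unit cost is lower.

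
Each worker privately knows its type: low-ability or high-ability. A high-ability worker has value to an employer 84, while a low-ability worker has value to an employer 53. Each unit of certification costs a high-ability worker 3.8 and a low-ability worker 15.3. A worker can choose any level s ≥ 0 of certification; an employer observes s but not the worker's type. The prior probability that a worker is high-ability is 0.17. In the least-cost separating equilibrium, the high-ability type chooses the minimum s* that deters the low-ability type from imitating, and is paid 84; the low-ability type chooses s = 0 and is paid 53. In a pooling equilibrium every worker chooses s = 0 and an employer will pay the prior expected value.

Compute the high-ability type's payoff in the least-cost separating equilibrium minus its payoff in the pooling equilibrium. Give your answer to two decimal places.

Least-cost separating signal: s* solves 53 = 84 − 15.3·s*, so s* = (84 − 53)/15.3 ≈ 2.0261.
High-ability type's separating payoff: 84 − 3.8 × s* = 84 − 3.8 × (84 − 53)/15.3 = 84 − 117.8/15.3 ≈ 76.3007.
Pooling payoff: 0.17 × 84 + 0.83 × 53 = 58.27.
Difference: 76.3007 − 58.27 = 18.0307, i.e. 18.03 to two decimal places.
The high-ability type prefers to separate.

18.03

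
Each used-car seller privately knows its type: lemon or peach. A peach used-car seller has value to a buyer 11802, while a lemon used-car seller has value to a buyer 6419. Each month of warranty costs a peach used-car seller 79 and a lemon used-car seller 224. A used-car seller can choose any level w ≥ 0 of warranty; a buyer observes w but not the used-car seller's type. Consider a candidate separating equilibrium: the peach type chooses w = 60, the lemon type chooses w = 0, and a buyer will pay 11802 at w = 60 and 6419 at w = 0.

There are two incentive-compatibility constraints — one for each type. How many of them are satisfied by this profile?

2

Peach type: signal → 11802 − 79 × 60 = 7062; deviate to 0 → 6419. IC holds (7062 ≥ 6419).
Lemon type: stay at 0 → 6419; mimic → 11802 − 224 × 60 = -1638. IC holds (6419 ≥ -1638).
2 of 2 constraints hold, so this is a separating equilibrium.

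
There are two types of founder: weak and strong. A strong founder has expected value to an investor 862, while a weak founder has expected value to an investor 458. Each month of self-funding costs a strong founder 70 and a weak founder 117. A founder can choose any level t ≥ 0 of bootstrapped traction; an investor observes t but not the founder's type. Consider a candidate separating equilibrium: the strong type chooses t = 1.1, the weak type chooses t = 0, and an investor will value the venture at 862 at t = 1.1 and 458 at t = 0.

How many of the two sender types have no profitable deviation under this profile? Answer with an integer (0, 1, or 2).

1

Weak type: stay at 0 → 458; mimic → 862 − 117 × 1.1 = 733.3. IC fails (458 < 733.3).
Strong type: signal → 862 − 70 × 1.1 = 785; deviate to 0 → 458. IC holds (785 ≥ 458).
1 of 2 constraints hold, so this profile is not an equilibrium.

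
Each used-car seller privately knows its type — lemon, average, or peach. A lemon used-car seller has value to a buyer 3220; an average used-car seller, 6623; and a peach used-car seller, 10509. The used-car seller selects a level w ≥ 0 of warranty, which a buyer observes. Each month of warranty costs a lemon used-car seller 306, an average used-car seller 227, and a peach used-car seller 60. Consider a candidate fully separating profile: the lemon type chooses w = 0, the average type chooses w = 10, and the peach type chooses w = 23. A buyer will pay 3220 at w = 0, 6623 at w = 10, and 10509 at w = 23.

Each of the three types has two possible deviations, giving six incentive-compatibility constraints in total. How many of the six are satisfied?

Average (own payoff 6623 − 227×10 = 4353): to w=0 gives 3220 → no gain ✓; to w=23 gives 10509 − 227×23 = 5288 → profitable ✗.
Lemon (own payoff 3220): to w=10 gives 6623 − 306×10 = 3563 → profitable ✗; to w=23 gives 10509 − 306×23 = 3471 → profitable ✗.
Peach (own payoff 10509 − 60×23 = 9129): to w=0 gives 3220 → no gain ✓; to w=10 gives 6623 − 60×10 = 6023 → no gain ✓.
3 of the 6 constraints hold; not an equilibrium.

3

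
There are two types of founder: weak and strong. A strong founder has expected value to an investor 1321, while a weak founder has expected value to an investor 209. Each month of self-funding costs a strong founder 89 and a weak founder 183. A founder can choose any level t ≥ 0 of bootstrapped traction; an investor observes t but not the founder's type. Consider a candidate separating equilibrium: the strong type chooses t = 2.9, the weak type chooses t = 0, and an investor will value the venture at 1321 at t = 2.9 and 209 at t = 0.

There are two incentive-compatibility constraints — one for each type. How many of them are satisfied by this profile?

1

Strong type: signal → 1321 − 89 × 2.9 = 1062.9; deviate to 0 → 209. IC holds (1062.9 ≥ 209).
Weak type: stay at 0 → 209; mimic → 1321 − 183 × 2.9 = 790.3. IC fails (209 < 790.3).
1 of 2 constraints hold, so this profile is not an equilibrium.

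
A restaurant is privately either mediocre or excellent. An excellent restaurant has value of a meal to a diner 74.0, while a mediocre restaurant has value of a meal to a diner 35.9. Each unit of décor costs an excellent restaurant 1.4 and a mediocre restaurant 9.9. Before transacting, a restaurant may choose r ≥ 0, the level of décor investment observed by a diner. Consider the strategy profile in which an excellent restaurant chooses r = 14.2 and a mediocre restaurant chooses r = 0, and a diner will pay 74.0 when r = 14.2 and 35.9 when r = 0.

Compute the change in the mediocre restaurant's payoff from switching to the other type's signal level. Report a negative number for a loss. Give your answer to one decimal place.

-102.5

Playing r = 0 the mediocre restaurant receives 35.9.
Deviating to r = 14.2 brings payment 74.0 at cost 9.9 × 14.2 = 140.58, netting -66.58.
Gain from deviating: -66.58 − 35.9 = -102.48, i.e. -102.5 to one decimal place.
The gain is negative, so the mediocre type's incentive-compatibility constraint is satisfied.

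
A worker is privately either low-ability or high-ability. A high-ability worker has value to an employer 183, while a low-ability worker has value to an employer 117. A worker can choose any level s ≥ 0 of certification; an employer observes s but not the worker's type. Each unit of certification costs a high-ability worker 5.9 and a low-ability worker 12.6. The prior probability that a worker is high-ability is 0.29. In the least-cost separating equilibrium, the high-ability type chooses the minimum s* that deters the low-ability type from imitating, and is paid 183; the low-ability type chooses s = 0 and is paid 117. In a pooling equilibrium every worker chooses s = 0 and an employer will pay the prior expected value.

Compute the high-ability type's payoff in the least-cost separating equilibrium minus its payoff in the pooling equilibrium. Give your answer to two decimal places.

Least-cost separating signal: s* solves 117 = 183 − 12.6·s*, so s* = (183 − 117)/12.6 ≈ 5.2381.
High-ability type's separating payoff: 183 − 5.9 × s* = 183 − 5.9 × (183 − 117)/12.6 = 183 − 389.4/12.6 ≈ 152.0952.
Pooling payoff: 0.29 × 183 + 0.71 × 117 = 136.14.
Difference: 152.0952 − 136.14 = 15.9552, i.e. 15.96 to two decimal places.
The high-ability type prefers to separate.

15.96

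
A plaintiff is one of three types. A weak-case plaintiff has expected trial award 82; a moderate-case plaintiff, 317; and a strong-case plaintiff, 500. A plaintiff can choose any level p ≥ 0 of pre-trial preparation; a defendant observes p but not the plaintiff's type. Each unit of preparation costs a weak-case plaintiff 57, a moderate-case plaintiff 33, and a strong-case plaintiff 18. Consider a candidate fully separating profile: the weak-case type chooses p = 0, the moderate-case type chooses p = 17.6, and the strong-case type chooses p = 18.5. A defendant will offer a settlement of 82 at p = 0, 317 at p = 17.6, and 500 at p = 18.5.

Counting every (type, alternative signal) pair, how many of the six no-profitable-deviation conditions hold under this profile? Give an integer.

4

Strong-case (own payoff 500 − 18×18.5 = 167): to p=0 gives 82 → no gain ✓; to p=17.6 gives 317 − 18×17.6 = 0.2 → no gain ✓.
Moderate-case (own payoff 317 − 33×17.6 = -263.8): to p=0 gives 82 → profitable ✗; to p=18.5 gives 500 − 33×18.5 = -110.5 → profitable ✗.
Weak-case (own payoff 82): to p=17.6 gives 317 − 57×17.6 = -686.2 → no gain ✓; to p=18.5 gives 500 − 57×18.5 = -554.5 → no gain ✓.
4 of the 6 constraints hold; not an equilibrium.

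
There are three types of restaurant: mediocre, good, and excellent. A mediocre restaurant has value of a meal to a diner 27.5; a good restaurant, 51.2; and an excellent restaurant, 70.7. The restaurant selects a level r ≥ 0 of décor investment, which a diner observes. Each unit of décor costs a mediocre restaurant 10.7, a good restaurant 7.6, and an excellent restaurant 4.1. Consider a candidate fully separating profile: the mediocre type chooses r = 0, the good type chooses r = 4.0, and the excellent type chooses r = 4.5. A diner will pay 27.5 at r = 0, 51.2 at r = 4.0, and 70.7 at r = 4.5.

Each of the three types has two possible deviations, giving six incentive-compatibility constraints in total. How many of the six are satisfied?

Excellent (own payoff 70.7 − 4.1×4.5 = 52.25): to r=0 gives 27.5 → no gain ✓; to r=4.0 gives 51.2 − 4.1×4.0 = 34.8 → no gain ✓.
Good (own payoff 51.2 − 7.6×4.0 = 20.8): to r=0 gives 27.5 → profitable ✗; to r=4.5 gives 70.7 − 7.6×4.5 = 36.5 → profitable ✗.
Mediocre (own payoff 27.5): to r=4.0 gives 51.2 − 10.7×4.0 = 8.4 → no gain ✓; to r=4.5 gives 70.7 − 10.7×4.5 = 22.55 → no gain ✓.
4 of the 6 constraints hold; not an equilibrium.

4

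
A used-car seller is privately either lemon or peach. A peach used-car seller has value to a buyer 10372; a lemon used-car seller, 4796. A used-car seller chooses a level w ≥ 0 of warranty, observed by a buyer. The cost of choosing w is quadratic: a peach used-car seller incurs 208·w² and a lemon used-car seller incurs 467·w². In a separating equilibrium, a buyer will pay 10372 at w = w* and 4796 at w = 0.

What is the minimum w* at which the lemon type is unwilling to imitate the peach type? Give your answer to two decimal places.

The lemon type at w = 0 receives 4796; imitating at w* yields 10372 − 467·w*².
Indifference: 4796 = 10372 − 467·w*², so w*² = (10372 − 4796) / 467 ≈ 11.9400.
w* = √11.9400 ≈ 3.46.

3.46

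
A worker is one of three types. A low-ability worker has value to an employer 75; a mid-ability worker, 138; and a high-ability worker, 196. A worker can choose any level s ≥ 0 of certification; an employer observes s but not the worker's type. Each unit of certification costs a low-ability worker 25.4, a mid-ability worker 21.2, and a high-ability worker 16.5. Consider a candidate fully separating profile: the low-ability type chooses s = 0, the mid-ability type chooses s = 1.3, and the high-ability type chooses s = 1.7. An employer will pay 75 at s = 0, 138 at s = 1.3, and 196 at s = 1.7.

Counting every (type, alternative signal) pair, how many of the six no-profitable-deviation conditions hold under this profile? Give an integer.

3

High-ability (own payoff 196 − 16.5×1.7 = 167.95): to s=0 gives 75 → no gain ✓; to s=1.3 gives 138 − 16.5×1.3 = 116.55 → no gain ✓.
Mid-ability (own payoff 138 − 21.2×1.3 = 110.44): to s=0 gives 75 → no gain ✓; to s=1.7 gives 196 − 21.2×1.7 = 159.96 → profitable ✗.
Low-ability (own payoff 75): to s=1.3 gives 138 − 25.4×1.3 = 104.98 → profitable ✗; to s=1.7 gives 196 − 25.4×1.7 = 152.82 → profitable ✗.
3 of the 6 constraints hold; not an equilibrium.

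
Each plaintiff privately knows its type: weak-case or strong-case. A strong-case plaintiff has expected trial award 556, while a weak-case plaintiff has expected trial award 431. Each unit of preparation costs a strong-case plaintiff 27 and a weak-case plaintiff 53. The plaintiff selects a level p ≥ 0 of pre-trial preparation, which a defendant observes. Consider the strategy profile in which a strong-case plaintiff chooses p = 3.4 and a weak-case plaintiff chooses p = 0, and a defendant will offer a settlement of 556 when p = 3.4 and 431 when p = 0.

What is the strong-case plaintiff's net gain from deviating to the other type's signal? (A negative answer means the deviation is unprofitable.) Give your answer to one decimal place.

-33.2

Playing p = 3.4 the strong-case plaintiff receives 556 − 27 × 3.4 = 464.2.
Deviating to p = 0 yields 431 instead.
Gain from deviating: 431 − 464.2 = -33.2.
The gain is negative, so the strong-case type's incentive-compatibility constraint is satisfied.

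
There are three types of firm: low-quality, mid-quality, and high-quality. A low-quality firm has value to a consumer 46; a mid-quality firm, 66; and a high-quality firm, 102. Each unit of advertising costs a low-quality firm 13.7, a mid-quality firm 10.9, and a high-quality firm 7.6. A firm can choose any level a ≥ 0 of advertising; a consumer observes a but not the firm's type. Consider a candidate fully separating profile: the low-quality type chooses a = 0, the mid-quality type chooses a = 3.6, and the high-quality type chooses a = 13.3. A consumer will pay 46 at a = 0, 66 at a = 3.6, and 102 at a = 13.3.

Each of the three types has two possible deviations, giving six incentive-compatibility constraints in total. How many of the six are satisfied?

3

Mid-quality (own payoff 66 − 10.9×3.6 = 26.76): to a=0 gives 46 → profitable ✗; to a=13.3 gives 102 − 10.9×13.3 = -42.97 → no gain ✓.
High-quality (own payoff 102 − 7.6×13.3 = 0.92): to a=0 gives 46 → profitable ✗; to a=3.6 gives 66 − 7.6×3.6 = 38.64 → profitable ✗.
Low-quality (own payoff 46): to a=3.6 gives 66 − 13.7×3.6 = 16.68 → no gain ✓; to a=13.3 gives 102 − 13.7×13.3 = -80.21 → no gain ✓.
3 of the 6 constraints hold; not an equilibrium.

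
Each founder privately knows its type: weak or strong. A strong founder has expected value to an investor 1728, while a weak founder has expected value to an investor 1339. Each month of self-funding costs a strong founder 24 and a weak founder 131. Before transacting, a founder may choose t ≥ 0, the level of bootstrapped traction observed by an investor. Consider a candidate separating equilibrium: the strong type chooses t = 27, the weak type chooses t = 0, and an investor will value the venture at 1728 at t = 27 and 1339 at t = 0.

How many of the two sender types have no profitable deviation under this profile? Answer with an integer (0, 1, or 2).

Strong type: signal → 1728 − 24 × 27 = 1080; deviate to 0 → 1339. IC fails (1080 < 1339).
Weak type: stay at 0 → 1339; mimic → 1728 − 131 × 27 = -1809. IC holds (1339 ≥ -1809).
1 of 2 constraints hold, so this profile is not an equilibrium.

1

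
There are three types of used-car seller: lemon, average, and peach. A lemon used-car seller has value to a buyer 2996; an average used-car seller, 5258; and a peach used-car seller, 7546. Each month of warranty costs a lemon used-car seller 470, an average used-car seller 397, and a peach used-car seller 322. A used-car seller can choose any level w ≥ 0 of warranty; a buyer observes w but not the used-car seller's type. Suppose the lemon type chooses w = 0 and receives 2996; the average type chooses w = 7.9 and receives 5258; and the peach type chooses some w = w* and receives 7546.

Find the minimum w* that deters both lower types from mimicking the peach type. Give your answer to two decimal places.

13.66

Lemon type (on-path payoff 2996) won't mimic when 2996 ≥ 7546 − 470·w*, i.e. w* ≥ 9.68.
Average type (on-path payoff 5258 − 397×7.9 = 2121.7) won't mimic when 2121.7 ≥ 7546 − 397·w*, i.e. w* ≥ 13.66.
Both must hold, so w* = max(9.68, 13.66) = 13.66. The average type's constraint binds.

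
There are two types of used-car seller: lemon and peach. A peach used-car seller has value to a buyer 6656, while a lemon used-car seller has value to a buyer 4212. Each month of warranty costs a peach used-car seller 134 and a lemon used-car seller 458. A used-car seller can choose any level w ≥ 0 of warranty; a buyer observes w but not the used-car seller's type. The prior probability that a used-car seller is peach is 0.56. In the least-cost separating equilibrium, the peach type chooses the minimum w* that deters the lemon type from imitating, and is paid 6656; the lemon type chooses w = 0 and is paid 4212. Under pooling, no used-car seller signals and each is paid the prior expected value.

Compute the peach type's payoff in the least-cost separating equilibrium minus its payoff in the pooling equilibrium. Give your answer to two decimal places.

Least-cost separating signal: w* solves 4212 = 6656 − 458·w*, so w* = (6656 − 4212)/458 ≈ 5.3362.
Peach type's separating payoff: 6656 − 134 × w* = 6656 − 134 × (6656 − 4212)/458 = 6656 − 327496/458 ≈ 5940.9432.
Pooling payoff: 0.56 × 6656 + 0.44 × 4212 = 5580.64.
Difference: 5940.9432 − 5580.64 = 360.3032, i.e. 360.30 to two decimal places.
The peach type prefers to separate.

360.30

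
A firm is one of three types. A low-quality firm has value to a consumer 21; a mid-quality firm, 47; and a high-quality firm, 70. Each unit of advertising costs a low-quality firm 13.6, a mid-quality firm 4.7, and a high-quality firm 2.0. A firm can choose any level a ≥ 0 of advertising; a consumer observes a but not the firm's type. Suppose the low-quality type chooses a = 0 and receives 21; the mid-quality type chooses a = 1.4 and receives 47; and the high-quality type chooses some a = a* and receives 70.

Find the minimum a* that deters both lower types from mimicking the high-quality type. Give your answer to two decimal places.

Low-quality type (on-path payoff 21) won't mimic when 21 ≥ 70 − 13.6·a*, i.e. a* ≥ 3.60.
Mid-quality type (on-path payoff 47 − 4.7×1.4 = 40.42) won't mimic when 40.42 ≥ 70 − 4.7·a*, i.e. a* ≥ 6.29.
Both must hold, so a* = max(3.60, 6.29) = 6.29. The mid-quality type's constraint binds.

6.29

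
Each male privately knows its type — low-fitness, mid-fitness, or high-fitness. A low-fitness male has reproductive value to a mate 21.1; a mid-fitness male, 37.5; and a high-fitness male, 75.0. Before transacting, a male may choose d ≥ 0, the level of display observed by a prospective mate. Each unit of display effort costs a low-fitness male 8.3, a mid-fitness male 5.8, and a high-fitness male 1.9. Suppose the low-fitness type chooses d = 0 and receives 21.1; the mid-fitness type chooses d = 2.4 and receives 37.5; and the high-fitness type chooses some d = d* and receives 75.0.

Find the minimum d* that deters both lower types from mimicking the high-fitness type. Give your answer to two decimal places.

8.87

Low-fitness type (on-path payoff 21.1) won't mimic when 21.1 ≥ 75.0 − 8.3·d*, i.e. d* ≥ 6.49.
Mid-fitness type (on-path payoff 37.5 − 5.8×2.4 = 23.58) won't mimic when 23.58 ≥ 75.0 − 5.8·d*, i.e. d* ≥ 8.87.
Both must hold, so d* = max(6.49, 8.87) = 8.87. The mid-fitness type's constraint binds.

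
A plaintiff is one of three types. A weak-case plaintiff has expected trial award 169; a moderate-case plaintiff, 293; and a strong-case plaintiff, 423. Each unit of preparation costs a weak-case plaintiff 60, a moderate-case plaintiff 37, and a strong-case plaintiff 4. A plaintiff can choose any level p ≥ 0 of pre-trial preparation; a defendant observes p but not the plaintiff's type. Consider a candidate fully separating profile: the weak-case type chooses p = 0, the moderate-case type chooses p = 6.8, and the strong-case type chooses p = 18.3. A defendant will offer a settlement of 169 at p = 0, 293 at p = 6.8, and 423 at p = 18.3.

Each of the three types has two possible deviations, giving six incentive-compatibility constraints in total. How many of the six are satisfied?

5

Moderate-case (own payoff 293 − 37×6.8 = 41.4): to p=0 gives 169 → profitable ✗; to p=18.3 gives 423 − 37×18.3 = -254.1 → no gain ✓.
Strong-case (own payoff 423 − 4×18.3 = 349.8): to p=0 gives 169 → no gain ✓; to p=6.8 gives 293 − 4×6.8 = 265.8 → no gain ✓.
Weak-case (own payoff 169): to p=6.8 gives 293 − 60×6.8 = -115 → no gain ✓; to p=18.3 gives 423 − 60×18.3 = -675 → no gain ✓.
5 of the 6 constraints hold; not an equilibrium.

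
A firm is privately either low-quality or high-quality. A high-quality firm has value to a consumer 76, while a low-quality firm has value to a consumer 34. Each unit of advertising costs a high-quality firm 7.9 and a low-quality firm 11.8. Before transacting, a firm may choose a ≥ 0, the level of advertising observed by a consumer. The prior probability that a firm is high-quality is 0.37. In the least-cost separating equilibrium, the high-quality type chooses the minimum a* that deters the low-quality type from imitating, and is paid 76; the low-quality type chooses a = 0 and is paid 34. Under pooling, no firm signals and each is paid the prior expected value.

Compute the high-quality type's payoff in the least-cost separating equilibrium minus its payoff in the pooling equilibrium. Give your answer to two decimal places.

-1.66

Least-cost separating signal: a* solves 34 = 76 − 11.8·a*, so a* = (76 − 34)/11.8 ≈ 3.5593.
High-quality type's separating payoff: 76 − 7.9 × a* = 76 − 7.9 × (76 − 34)/11.8 = 76 − 331.8/11.8 ≈ 47.8814.
Pooling payoff: 0.37 × 76 + 0.63 × 34 = 49.54.
Difference: 47.8814 − 49.54 = -1.6586, i.e. -1.66 to two decimal places.
The high-quality type would prefer the pooling outcome.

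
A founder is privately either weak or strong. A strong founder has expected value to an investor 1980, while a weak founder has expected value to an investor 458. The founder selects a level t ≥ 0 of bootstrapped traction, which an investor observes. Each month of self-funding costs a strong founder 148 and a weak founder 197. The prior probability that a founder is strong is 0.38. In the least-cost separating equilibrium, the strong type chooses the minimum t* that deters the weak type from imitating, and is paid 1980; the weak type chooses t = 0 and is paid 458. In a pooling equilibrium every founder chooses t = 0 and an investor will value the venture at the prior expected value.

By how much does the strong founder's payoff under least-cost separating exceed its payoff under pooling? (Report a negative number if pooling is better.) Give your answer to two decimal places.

Least-cost separating signal: t* solves 458 = 1980 − 197·t*, so t* = (1980 − 458)/197 ≈ 7.7259.
Strong type's separating payoff: 1980 − 148 × t* = 1980 − 148 × (1980 − 458)/197 = 1980 − 225256/197 ≈ 836.5685.
Pooling payoff: 0.38 × 1980 + 0.62 × 458 = 1036.36.
Difference: 836.5685 − 1036.36 = -199.7915, i.e. -199.79 to two decimal places.
The strong type would prefer the pooling outcome.

-199.79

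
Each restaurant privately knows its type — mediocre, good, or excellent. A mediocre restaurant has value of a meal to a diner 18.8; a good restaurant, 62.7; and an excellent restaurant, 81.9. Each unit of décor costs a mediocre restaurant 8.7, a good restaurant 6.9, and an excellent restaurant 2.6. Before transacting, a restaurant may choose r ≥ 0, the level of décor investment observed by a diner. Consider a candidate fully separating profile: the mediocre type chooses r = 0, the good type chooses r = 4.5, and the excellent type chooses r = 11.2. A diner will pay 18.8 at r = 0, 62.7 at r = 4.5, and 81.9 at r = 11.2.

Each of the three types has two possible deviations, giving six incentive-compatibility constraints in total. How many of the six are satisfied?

5

Good (own payoff 62.7 − 6.9×4.5 = 31.65): to r=0 gives 18.8 → no gain ✓; to r=11.2 gives 81.9 − 6.9×11.2 = 4.62 → no gain ✓.
Mediocre (own payoff 18.8): to r=4.5 gives 62.7 − 8.7×4.5 = 23.55 → profitable ✗; to r=11.2 gives 81.9 − 8.7×11.2 = -15.54 → no gain ✓.
Excellent (own payoff 81.9 − 2.6×11.2 = 52.78): to r=0 gives 18.8 → no gain ✓; to r=4.5 gives 62.7 − 2.6×4.5 = 51 → no gain ✓.
5 of the 6 constraints hold; not an equilibrium.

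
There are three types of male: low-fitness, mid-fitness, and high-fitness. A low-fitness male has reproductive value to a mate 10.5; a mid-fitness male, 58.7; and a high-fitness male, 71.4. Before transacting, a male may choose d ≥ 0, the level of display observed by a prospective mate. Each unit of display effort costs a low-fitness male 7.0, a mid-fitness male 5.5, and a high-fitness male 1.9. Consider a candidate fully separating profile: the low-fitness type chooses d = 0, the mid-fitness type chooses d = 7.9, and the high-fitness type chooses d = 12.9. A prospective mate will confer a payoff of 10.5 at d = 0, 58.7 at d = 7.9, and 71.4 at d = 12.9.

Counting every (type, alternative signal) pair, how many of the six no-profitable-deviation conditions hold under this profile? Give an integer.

6

Mid-fitness (own payoff 58.7 − 5.5×7.9 = 15.25): to d=0 gives 10.5 → no gain ✓; to d=12.9 gives 71.4 − 5.5×12.9 = 0.45 → no gain ✓.
High-fitness (own payoff 71.4 − 1.9×12.9 = 46.89): to d=0 gives 10.5 → no gain ✓; to d=7.9 gives 58.7 − 1.9×7.9 = 43.69 → no gain ✓.
Low-fitness (own payoff 10.5): to d=7.9 gives 58.7 − 7.0×7.9 = 3.4 → no gain ✓; to d=12.9 gives 71.4 − 7.0×12.9 = -18.9 → no gain ✓.
6 of the 6 constraints hold; this profile is a separating equilibrium.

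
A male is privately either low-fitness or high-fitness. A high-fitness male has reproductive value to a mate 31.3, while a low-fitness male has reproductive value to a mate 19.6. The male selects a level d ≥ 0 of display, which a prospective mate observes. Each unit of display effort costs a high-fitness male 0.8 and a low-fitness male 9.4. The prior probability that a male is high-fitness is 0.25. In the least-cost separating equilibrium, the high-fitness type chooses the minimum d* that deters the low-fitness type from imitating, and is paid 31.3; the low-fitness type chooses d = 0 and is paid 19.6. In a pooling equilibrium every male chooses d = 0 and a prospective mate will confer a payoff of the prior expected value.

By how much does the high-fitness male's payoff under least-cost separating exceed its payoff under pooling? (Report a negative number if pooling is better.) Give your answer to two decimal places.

Least-cost separating signal: d* solves 19.6 = 31.3 − 9.4·d*, so d* = (31.3 − 19.6)/9.4 ≈ 1.2447.
High-fitness type's separating payoff: 31.3 − 0.8 × d* = 31.3 − 0.8 × (31.3 − 19.6)/9.4 = 31.3 − 9.36/9.4 ≈ 30.3043.
Pooling payoff: 0.25 × 31.3 + 0.75 × 19.6 = 22.525.
Difference: 30.3043 − 22.525 = 7.7793, i.e. 7.78 to two decimal places.
The high-fitness type prefers to separate.

7.78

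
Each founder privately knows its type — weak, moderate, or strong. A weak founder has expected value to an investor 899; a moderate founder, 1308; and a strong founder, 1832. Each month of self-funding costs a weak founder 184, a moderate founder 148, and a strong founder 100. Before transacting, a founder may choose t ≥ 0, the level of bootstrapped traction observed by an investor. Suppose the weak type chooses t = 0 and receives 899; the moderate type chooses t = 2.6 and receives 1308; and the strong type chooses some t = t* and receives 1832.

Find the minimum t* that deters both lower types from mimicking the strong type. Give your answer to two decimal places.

Moderate type (on-path payoff 1308 − 148×2.6 = 923.2) won't mimic when 923.2 ≥ 1832 − 148·t*, i.e. t* ≥ 6.14.
Weak type (on-path payoff 899) won't mimic when 899 ≥ 1832 − 184·t*, i.e. t* ≥ 5.07.
Both must hold, so t* = max(5.07, 6.14) = 6.14. The moderate type's constraint binds.

6.14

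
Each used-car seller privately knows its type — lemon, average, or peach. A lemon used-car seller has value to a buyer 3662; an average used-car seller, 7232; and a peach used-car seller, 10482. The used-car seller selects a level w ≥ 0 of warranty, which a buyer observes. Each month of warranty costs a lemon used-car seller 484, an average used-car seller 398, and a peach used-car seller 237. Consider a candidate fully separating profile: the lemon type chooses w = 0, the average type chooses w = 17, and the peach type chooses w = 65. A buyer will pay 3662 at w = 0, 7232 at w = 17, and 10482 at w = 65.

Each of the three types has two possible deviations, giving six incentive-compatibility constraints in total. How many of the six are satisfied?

3

Average (own payoff 7232 − 398×17 = 466): to w=0 gives 3662 → profitable ✗; to w=65 gives 10482 − 398×65 = -15388 → no gain ✓.
Peach (own payoff 10482 − 237×65 = -4923): to w=0 gives 3662 → profitable ✗; to w=17 gives 7232 − 237×17 = 3203 → profitable ✗.
Lemon (own payoff 3662): to w=17 gives 7232 − 484×17 = -996 → no gain ✓; to w=65 gives 10482 − 484×65 = -20978 → no gain ✓.
3 of the 6 constraints hold; not an equilibrium.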